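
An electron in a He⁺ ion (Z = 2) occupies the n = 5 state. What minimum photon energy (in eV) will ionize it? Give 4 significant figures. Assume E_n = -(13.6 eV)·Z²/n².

2.176 eV

E_n = −13.6 Z²/n² = −54.40/n² eV for Z = 2.
E_5 = −54.40/25 = −2.176 eV, so ionization (to E = 0) requires 2.176 eV.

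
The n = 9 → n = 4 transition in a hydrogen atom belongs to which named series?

The series is set by the lower level: n_f = 4 is the Brackett series.

Brackett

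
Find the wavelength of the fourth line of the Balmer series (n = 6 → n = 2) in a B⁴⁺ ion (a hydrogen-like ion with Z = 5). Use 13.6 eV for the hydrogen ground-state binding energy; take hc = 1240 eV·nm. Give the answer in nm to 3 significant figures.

The Balmer series terminates on n_f = 2; the fourth line has n_i = 2+4 = 6.
ΔE = 340.0 × (1/2² − 1/6²) = 75.56 eV.
λ = 1240 / 75.56 = 16.4 nm.

16.4 nm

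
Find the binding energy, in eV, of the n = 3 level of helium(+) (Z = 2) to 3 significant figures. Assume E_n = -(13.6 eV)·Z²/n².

E_n = −13.6 Z²/n² = −54.40/n² eV for Z = 2.
E_3 = −54.40/9 = −6.04 eV, so ionization (to E = 0) requires 6.04 eV.

6.04 eV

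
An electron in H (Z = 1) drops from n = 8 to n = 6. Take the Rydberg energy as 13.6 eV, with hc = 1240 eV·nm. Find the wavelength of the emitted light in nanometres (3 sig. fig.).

7500 nm

ΔE = 13.60 × (1/6² − 1/8²) = 13.60 × 0.01215 = 0.1653 eV.
λ = hc/ΔE = 1240 / 0.1653 = 7500 nm.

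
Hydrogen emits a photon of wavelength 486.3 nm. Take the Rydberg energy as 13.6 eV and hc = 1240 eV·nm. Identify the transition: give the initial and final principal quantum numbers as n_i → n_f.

The photon energy is ΔE = hc/λ = 1240 / 486.3 = 2.550 eV.
With Z = 1, ΔE = 13.60 × (1/n_f² − 1/n_i²), so 1/n_f² − 1/n_i² = 0.1875.
Trying n_f = 2 gives 1/n_i² = 0.06251, i.e. n_i ≈ 4; this pair matches.

n_i = 4, n_f = 2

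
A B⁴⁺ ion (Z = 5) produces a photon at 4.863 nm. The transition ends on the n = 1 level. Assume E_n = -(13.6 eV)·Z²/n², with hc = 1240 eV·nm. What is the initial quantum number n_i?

The photon energy is ΔE = hc/λ = 1240 / 4.863 = 255.0 eV.
With Z = 5, ΔE = 340.0 × (1/n_f² − 1/n_i²), so 1/n_f² − 1/n_i² = 0.7500.
With n_f = 1: 1/n_i² = 1/1 − 0.7500 = 0.2500, so n_i ≈ 2.00.

n_i = 2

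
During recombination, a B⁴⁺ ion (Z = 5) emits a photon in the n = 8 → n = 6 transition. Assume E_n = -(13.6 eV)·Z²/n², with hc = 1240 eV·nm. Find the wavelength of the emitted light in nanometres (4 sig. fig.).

300.1 nm

For Z = 5 the level energies scale as Z², so the effective Rydberg energy is 13.6 × 25 = 340.0 eV.
ΔE = 340.0 × (1/6² − 1/8²) = 340.0 × 0.01215 = 4.132 eV.
λ = hc/ΔE = 1240 / 4.132 = 300.1 nm.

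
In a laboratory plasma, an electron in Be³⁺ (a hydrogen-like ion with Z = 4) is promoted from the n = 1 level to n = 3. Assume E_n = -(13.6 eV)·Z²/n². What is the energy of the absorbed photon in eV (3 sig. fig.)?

The Bohr energies scale as Z², so for Z = 4: E_n = −217.6/n² eV.
E_3 = −217.6/9 = −24.18 eV and E_1 = −217.6/1 = −217.6 eV.
The photon energy is |E_3 − E_1| = 193 eV.

193 eV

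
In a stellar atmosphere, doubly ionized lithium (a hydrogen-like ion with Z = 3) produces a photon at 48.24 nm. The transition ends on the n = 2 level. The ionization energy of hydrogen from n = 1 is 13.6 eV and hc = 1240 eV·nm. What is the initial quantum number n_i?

n_i = 5

The photon energy is ΔE = hc/λ = 1240 / 48.24 = 25.70 eV.
With Z = 3, ΔE = 122.4 × (1/n_f² − 1/n_i²), so 1/n_f² − 1/n_i² = 0.2100.
With n_f = 2: 1/n_i² = 1/4 − 0.2100 = 0.03999, so n_i ≈ 5.00.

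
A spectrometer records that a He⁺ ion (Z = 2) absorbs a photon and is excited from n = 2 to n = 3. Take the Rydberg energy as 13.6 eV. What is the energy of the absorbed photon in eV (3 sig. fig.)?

The Bohr energies scale as Z², so for Z = 2: E_n = −54.40/n² eV.
E_3 = −54.40/9 = −6.044 eV and E_2 = −54.40/4 = −13.60 eV.
The photon energy is |E_3 − E_2| = 7.56 eV.

7.56 eV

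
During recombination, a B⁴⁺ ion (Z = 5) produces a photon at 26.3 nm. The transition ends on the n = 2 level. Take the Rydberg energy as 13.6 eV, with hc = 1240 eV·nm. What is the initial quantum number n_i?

n_i = 3

The photon energy is ΔE = hc/λ = 1240 / 26.3 = 47.15 eV.
With Z = 5, ΔE = 340.0 × (1/n_f² − 1/n_i²), so 1/n_f² − 1/n_i² = 0.1387.
With n_f = 2: 1/n_i² = 1/4 − 0.1387 = 0.1113, so n_i ≈ 3.00.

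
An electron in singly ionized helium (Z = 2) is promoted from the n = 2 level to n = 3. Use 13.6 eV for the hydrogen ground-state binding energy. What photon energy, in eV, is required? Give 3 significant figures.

7.56 eV

The Bohr energies scale as Z², so for Z = 2: E_n = −54.40/n² eV.
E_3 = −54.40/9 = −6.044 eV and E_2 = −54.40/4 = −13.60 eV.
The photon energy is |E_3 − E_2| = 7.56 eV.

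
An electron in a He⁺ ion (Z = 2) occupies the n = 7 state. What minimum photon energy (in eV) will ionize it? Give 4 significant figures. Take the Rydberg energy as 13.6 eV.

1.110 eV

E_n = −13.6 Z²/n² = −54.40/n² eV for Z = 2.
E_7 = −54.40/49 = −1.110 eV, so ionization (to E = 0) requires 1.110 eV.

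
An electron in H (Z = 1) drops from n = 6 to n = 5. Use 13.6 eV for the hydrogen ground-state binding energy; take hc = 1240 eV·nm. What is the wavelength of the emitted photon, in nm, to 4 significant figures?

7460 nm

ΔE = 13.60 × (1/5² − 1/6²) = 13.60 × 0.01222 = 0.1662 eV.
λ = hc/ΔE = 1240 / 0.1662 = 7460 nm.
This line belongs to the Pfund series.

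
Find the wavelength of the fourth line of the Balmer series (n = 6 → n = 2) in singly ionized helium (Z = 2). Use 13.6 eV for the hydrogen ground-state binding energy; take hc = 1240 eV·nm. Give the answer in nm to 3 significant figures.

103 nm

The Balmer series terminates on n_f = 2; the fourth line has n_i = 2+4 = 6.
ΔE = 54.40 × (1/2² − 1/6²) = 12.09 eV.
λ = 1240 / 12.09 = 103 nm.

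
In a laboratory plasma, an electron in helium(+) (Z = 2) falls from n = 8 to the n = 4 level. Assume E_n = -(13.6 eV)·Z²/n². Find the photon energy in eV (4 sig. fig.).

2.550 eV

The Bohr energies scale as Z², so for Z = 2: E_n = −54.40/n² eV.
E_8 = −54.40/64 = −0.8500 eV and E_4 = −54.40/16 = −3.400 eV.
The photon energy is |E_8 − E_4| = 2.550 eV.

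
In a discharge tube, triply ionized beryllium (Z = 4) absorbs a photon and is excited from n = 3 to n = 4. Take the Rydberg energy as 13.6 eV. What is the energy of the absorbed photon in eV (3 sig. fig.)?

The Bohr energies scale as Z², so for Z = 4: E_n = −217.6/n² eV.
E_4 = −217.6/16 = −13.60 eV and E_3 = −217.6/9 = −24.18 eV.
The photon energy is |E_4 − E_3| = 10.6 eV.

10.6 eV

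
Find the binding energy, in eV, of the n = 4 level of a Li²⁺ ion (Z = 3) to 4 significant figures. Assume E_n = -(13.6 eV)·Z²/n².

7.650 eV

E_n = −13.6 Z²/n² = −122.4/n² eV for Z = 3.
E_4 = −122.4/16 = −7.650 eV, so ionization (to E = 0) requires 7.650 eV.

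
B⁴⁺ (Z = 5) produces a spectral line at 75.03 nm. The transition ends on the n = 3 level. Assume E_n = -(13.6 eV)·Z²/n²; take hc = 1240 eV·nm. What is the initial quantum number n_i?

The photon energy is ΔE = hc/λ = 1240 / 75.03 = 16.53 eV.
With Z = 5, ΔE = 340.0 × (1/n_f² − 1/n_i²), so 1/n_f² − 1/n_i² = 0.04861.
With n_f = 3: 1/n_i² = 1/9 − 0.04861 = 0.06250, so n_i ≈ 4.00.

n_i = 4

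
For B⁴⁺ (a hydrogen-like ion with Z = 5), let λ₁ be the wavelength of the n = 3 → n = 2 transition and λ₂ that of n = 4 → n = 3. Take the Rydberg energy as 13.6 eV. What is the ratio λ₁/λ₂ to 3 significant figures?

λ ∝ 1/ΔE ∝ 1/(1/n_f² − 1/n_i²), and the Z² and hc factors cancel in the ratio.
λ₁/λ₂ = (1/3² − 1/4²)/(1/2² − 1/3²) = 0.04861/0.1389 = 0.350.

0.350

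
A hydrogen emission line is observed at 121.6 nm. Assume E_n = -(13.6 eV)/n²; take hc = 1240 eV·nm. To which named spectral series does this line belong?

ΔE = 1240/121.6 = 10.20 eV.
This matches 13.6 × (1/1² − 1/2²), so n_f = 1: the Lyman series.

Lyman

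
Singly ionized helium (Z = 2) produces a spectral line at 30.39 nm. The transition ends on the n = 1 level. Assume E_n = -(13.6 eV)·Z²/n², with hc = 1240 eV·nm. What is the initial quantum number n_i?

n_i = 2

The photon energy is ΔE = hc/λ = 1240 / 30.39 = 40.80 eV.
With Z = 2, ΔE = 54.40 × (1/n_f² − 1/n_i²), so 1/n_f² − 1/n_i² = 0.7501.
With n_f = 1: 1/n_i² = 1/1 − 0.7501 = 0.2499, so n_i ≈ 2.00.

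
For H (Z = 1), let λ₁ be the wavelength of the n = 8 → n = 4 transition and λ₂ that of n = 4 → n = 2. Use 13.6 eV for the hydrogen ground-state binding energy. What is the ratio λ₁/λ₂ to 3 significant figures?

4.00

λ ∝ 1/ΔE ∝ 1/(1/n_f² − 1/n_i²), and the Z² and hc factors cancel in the ratio.
λ₁/λ₂ = (1/2² − 1/4²)/(1/4² − 1/8²) = 0.1875/0.04688 = 4.00.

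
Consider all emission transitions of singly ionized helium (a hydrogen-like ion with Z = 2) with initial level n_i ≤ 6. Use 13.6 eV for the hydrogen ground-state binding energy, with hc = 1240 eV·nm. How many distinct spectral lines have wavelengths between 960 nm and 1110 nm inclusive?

1

Enumerate all n_i → n_f pairs with 1 ≤ n_f < n_i ≤ 6 and compute λ = 1240 / [13.6·4·(1/n_f² − 1/n_i²)].
Lines falling in [960, 1110] nm: 5→4 (1013 nm).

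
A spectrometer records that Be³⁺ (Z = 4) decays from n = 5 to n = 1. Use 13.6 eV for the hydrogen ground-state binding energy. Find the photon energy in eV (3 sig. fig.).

209 eV

The Bohr energies scale as Z², so for Z = 4: E_n = −217.6/n² eV.
E_5 = −217.6/25 = −8.704 eV and E_1 = −217.6/1 = −217.6 eV.
The photon energy is |E_5 − E_1| = 209 eV.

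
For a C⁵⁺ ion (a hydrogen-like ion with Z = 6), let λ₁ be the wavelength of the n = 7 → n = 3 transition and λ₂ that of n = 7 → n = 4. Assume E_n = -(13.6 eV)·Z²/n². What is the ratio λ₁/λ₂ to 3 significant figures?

λ ∝ 1/ΔE ∝ 1/(1/n_f² − 1/n_i²), and the Z² and hc factors cancel in the ratio.
λ₁/λ₂ = (1/4² − 1/7²)/(1/3² − 1/7²) = 0.04209/0.09070 = 0.464.

0.464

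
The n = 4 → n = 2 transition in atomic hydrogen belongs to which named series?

Balmer

The series is set by the lower level: n_f = 2 is the Balmer series.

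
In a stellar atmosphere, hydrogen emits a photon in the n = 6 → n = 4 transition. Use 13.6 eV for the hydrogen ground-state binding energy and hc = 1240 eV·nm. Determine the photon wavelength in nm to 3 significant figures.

ΔE = 13.60 × (1/4² − 1/6²) = 13.60 × 0.03472 = 0.4722 eV.
λ = hc/ΔE = 1240 / 0.4722 = 2630 nm.

2630 nm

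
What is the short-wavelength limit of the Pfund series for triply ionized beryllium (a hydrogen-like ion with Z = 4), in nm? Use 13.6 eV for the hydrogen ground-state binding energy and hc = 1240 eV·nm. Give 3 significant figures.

The Pfund series has lower level n_f = 5; the series limit corresponds to n_i → ∞.
ΔE_max = 13.6 × 16 / 5² = 8.704 eV.
λ_min = 1240 / 8.704 = 142 nm.

142 nm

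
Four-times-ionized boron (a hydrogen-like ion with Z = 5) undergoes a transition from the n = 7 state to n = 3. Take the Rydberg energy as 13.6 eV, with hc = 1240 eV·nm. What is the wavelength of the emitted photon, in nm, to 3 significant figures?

40.2 nm

For Z = 5 the level energies scale as Z², so the effective Rydberg energy is 13.6 × 25 = 340.0 eV.
ΔE = 340.0 × (1/3² − 1/7²) = 340.0 × 0.09070 = 30.84 eV.
λ = hc/ΔE = 1240 / 30.84 = 40.2 nm.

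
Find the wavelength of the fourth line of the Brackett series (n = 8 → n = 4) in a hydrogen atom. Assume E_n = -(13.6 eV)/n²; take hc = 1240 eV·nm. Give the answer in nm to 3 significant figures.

The Brackett series terminates on n_f = 4; the fourth line has n_i = 4+4 = 8.
ΔE = 13.60 × (1/4² − 1/8²) = 0.6375 eV.
λ = 1240 / 0.6375 = 1950 nm.

1950 nm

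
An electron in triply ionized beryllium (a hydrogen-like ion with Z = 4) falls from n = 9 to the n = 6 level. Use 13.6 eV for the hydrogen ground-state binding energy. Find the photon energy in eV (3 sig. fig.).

The Bohr energies scale as Z², so for Z = 4: E_n = −217.6/n² eV.
E_9 = −217.6/81 = −2.686 eV and E_6 = −217.6/36 = −6.044 eV.
The photon energy is |E_9 − E_6| = 3.36 eV.

3.36 eV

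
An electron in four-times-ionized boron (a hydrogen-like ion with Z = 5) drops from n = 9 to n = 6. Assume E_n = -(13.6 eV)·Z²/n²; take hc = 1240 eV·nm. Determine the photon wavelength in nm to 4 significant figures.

236.3 nm

For Z = 5 the level energies scale as Z², so the effective Rydberg energy is 13.6 × 25 = 340.0 eV.
ΔE = 340.0 × (1/6² − 1/9²) = 340.0 × 0.01543 = 5.247 eV.
λ = hc/ΔE = 1240 / 5.247 = 236.3 nm.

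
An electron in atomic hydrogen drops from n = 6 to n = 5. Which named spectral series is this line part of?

Pfund

The series is set by the lower level: n_f = 5 is the Pfund series.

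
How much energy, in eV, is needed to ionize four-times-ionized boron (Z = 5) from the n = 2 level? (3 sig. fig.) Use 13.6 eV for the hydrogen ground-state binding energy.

85.0 eV

E_n = −13.6 Z²/n² = −340.0/n² eV for Z = 5.
E_2 = −340.0/4 = −85.0 eV, so ionization (to E = 0) requires 85.0 eV.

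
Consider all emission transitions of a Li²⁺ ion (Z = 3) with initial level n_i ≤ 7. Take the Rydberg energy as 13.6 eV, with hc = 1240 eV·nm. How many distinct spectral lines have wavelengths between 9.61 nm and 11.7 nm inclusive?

5

Enumerate all n_i → n_f pairs with 1 ≤ n_f < n_i ≤ 7 and compute λ = 1240 / [13.6·9·(1/n_f² − 1/n_i²)].
Lines falling in [9.61, 11.7] nm: 7→1 (10.34 nm), 6→1 (10.42 nm), 5→1 (10.55 nm), 4→1 (10.81 nm), 3→1 (11.40 nm).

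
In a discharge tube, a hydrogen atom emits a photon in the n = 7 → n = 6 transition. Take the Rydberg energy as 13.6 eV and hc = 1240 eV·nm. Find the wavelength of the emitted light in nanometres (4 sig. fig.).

ΔE = 13.60 × (1/6² − 1/7²) = 13.60 × 0.007370 = 0.1002 eV.
λ = hc/ΔE = 1240 / 0.1002 = 12370 nm.

12370 nm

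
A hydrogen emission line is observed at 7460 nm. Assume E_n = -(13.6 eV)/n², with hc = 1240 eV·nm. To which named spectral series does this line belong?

ΔE = 1240/7460 = 0.1662 eV.
This matches 13.6 × (1/5² − 1/6²), so n_f = 5: the Pfund series.

Pfund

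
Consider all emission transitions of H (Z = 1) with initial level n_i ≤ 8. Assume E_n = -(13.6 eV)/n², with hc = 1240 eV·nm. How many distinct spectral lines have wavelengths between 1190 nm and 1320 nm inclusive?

1

Enumerate all n_i → n_f pairs with 1 ≤ n_f < n_i ≤ 8 and compute λ = 1240 / [13.6·1·(1/n_f² − 1/n_i²)].
Lines falling in [1190, 1320] nm: 5→3 (1282 nm).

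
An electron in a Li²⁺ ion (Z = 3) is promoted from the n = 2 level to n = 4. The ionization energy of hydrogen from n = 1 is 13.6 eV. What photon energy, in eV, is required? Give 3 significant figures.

23.0 eV

The Bohr energies scale as Z², so for Z = 3: E_n = −122.4/n² eV.
E_4 = −122.4/16 = −7.650 eV and E_2 = −122.4/4 = −30.60 eV.
The photon energy is |E_4 − E_2| = 23.0 eV.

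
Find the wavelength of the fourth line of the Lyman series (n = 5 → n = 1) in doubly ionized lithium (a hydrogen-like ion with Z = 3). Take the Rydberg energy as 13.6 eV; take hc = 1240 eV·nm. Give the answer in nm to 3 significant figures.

The Lyman series terminates on n_f = 1; the fourth line has n_i = 1+4 = 5.
ΔE = 122.4 × (1/1² − 1/5²) = 117.5 eV.
λ = 1240 / 117.5 = 10.6 nm.

10.6 nm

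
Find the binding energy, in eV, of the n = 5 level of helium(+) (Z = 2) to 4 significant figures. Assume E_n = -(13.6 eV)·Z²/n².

2.176 eV

E_n = −13.6 Z²/n² = −54.40/n² eV for Z = 2.
E_5 = −54.40/25 = −2.176 eV, so ionization (to E = 0) requires 2.176 eV.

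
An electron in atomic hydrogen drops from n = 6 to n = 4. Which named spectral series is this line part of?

Brackett

The series is set by the lower level: n_f = 4 is the Brackett series.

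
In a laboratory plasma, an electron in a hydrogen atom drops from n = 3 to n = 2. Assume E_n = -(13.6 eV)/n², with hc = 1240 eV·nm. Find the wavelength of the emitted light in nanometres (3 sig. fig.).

656 nm

ΔE = 13.60 × (1/2² − 1/3²) = 13.60 × 0.1389 = 1.889 eV.
λ = hc/ΔE = 1240 / 1.889 = 656 nm.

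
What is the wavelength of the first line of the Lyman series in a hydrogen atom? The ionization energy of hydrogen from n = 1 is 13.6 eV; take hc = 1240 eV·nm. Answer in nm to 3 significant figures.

The Lyman series terminates on n_f = 1; the first line has n_i = 1+1 = 2.
ΔE = 13.60 × (1/1² − 1/2²) = 10.20 eV.
λ = 1240 / 10.20 = 122 nm.

122 nm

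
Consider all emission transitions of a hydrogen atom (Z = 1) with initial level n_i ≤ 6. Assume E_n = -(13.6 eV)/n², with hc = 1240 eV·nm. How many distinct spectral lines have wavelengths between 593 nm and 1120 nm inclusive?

2

Enumerate all n_i → n_f pairs with 1 ≤ n_f < n_i ≤ 6 and compute λ = 1240 / [13.6·1·(1/n_f² − 1/n_i²)].
Lines falling in [593, 1120] nm: 3→2 (656.5 nm), 6→3 (1094 nm).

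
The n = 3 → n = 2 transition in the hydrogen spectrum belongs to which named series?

Balmer

The series is set by the lower level: n_f = 2 is the Balmer series.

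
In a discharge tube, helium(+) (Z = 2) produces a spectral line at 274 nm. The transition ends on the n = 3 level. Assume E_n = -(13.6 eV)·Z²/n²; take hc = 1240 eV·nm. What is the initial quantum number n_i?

n_i = 6

The photon energy is ΔE = hc/λ = 1240 / 274 = 4.526 eV.
With Z = 2, ΔE = 54.40 × (1/n_f² − 1/n_i²), so 1/n_f² − 1/n_i² = 0.08319.
With n_f = 3: 1/n_i² = 1/9 − 0.08319 = 0.02792, so n_i ≈ 5.98.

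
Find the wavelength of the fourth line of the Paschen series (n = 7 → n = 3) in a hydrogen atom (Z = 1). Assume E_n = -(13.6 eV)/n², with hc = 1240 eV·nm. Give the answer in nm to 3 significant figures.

The Paschen series terminates on n_f = 3; the fourth line has n_i = 3+4 = 7.
ΔE = 13.60 × (1/3² − 1/7²) = 1.234 eV.
λ = 1240 / 1.234 = 1010 nm.

1010 nm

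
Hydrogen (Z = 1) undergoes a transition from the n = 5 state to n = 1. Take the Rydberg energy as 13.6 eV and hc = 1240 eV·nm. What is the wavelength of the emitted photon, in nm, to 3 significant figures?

ΔE = 13.60 × (1/1² − 1/5²) = 13.60 × 0.9600 = 13.06 eV.
λ = hc/ΔE = 1240 / 13.06 = 95.0 nm.
This line belongs to the Lyman series.

95.0 nm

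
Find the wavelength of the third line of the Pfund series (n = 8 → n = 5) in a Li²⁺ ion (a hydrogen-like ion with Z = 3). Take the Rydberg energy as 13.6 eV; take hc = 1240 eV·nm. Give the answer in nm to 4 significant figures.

The Pfund series terminates on n_f = 5; the third line has n_i = 5+3 = 8.
ΔE = 122.4 × (1/5² − 1/8²) = 2.984 eV.
λ = 1240 / 2.984 = 415.6 nm.

415.6 nm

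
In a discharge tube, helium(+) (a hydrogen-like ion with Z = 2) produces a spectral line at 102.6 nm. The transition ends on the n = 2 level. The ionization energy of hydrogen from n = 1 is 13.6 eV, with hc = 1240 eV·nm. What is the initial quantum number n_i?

n_i = 6

The photon energy is ΔE = hc/λ = 1240 / 102.6 = 12.09 eV.
With Z = 2, ΔE = 54.40 × (1/n_f² − 1/n_i²), so 1/n_f² − 1/n_i² = 0.2222.
With n_f = 2: 1/n_i² = 1/4 − 0.2222 = 0.02784, so n_i ≈ 5.99.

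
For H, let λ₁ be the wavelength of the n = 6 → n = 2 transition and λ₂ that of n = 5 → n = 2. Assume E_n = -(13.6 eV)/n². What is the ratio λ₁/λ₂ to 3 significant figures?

λ ∝ 1/ΔE ∝ 1/(1/n_f² − 1/n_i²), and the Z² and hc factors cancel in the ratio.
λ₁/λ₂ = (1/2² − 1/5²)/(1/2² − 1/6²) = 0.2100/0.2222 = 0.945.

0.945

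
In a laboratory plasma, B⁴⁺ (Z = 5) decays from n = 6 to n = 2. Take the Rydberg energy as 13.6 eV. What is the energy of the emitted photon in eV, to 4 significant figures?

The Bohr energies scale as Z², so for Z = 5: E_n = −340.0/n² eV.
E_6 = −340.0/36 = −9.444 eV and E_2 = −340.0/4 = −85.00 eV.
The photon energy is |E_6 − E_2| = 75.56 eV.

75.56 eV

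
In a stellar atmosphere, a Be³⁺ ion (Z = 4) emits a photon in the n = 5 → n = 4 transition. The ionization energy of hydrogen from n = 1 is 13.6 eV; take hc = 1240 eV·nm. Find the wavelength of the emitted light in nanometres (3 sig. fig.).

253 nm

For Z = 4 the level energies scale as Z², so the effective Rydberg energy is 13.6 × 16 = 217.6 eV.
ΔE = 217.6 × (1/4² − 1/5²) = 217.6 × 0.02250 = 4.896 eV.
λ = hc/ΔE = 1240 / 4.896 = 253 nm.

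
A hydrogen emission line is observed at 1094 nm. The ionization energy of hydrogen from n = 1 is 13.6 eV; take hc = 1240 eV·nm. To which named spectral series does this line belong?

ΔE = 1240/1094 = 1.133 eV.
This matches 13.6 × (1/3² − 1/6²), so n_f = 3: the Paschen series.

Paschen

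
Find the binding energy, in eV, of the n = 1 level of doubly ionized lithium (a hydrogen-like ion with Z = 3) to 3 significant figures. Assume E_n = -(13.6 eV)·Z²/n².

122 eV

E_n = −13.6 Z²/n² = −122.4/n² eV for Z = 3.
E_1 = −122.4/1 = −122 eV, so ionization (to E = 0) requires 122 eV.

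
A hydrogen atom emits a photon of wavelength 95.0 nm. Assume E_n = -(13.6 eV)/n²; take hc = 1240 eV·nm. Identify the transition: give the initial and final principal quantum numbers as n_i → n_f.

The photon energy is ΔE = hc/λ = 1240 / 95.0 = 13.05 eV.
With Z = 1, ΔE = 13.60 × (1/n_f² − 1/n_i²), so 1/n_f² − 1/n_i² = 0.9598.
Trying n_f = 1 gives 1/n_i² = 0.04025, i.e. n_i ≈ 5; this pair matches.

n_i = 5, n_f = 1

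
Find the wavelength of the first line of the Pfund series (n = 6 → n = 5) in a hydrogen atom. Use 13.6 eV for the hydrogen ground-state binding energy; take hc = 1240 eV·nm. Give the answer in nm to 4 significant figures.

7460 nm

The Pfund series terminates on n_f = 5; the first line has n_i = 5+1 = 6.
ΔE = 13.60 × (1/5² − 1/6²) = 0.1662 eV.
λ = 1240 / 0.1662 = 7460 nm.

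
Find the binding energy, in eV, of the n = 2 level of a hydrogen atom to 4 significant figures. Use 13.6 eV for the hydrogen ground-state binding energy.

E_2 = −13.60/4 = −3.400 eV, so ionization (to E = 0) requires 3.400 eV.

3.400 eV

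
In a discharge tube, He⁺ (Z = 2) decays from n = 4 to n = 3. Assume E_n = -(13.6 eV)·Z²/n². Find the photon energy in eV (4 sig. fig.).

2.644 eV

The Bohr energies scale as Z², so for Z = 2: E_n = −54.40/n² eV.
E_4 = −54.40/16 = −3.400 eV and E_3 = −54.40/9 = −6.044 eV.
The photon energy is |E_4 − E_3| = 2.644 eV.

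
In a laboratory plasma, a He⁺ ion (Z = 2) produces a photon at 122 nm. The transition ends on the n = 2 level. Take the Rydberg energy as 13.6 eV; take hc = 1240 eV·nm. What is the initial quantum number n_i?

The photon energy is ΔE = hc/λ = 1240 / 122 = 10.16 eV.
With Z = 2, ΔE = 54.40 × (1/n_f² − 1/n_i²), so 1/n_f² − 1/n_i² = 0.1868.
With n_f = 2: 1/n_i² = 1/4 − 0.1868 = 0.06316, so n_i ≈ 3.98.

n_i = 4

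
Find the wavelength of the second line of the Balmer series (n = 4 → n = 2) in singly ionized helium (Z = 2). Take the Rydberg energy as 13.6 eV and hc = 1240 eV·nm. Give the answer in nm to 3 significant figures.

The Balmer series terminates on n_f = 2; the second line has n_i = 2+2 = 4.
ΔE = 54.40 × (1/2² − 1/4²) = 10.20 eV.
λ = 1240 / 10.20 = 122 nm.

122 nm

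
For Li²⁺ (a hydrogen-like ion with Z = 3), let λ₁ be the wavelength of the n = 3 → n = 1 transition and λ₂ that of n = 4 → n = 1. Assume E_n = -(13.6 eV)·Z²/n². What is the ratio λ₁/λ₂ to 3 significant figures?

λ ∝ 1/ΔE ∝ 1/(1/n_f² − 1/n_i²), and the Z² and hc factors cancel in the ratio.
λ₁/λ₂ = (1/1² − 1/4²)/(1/1² − 1/3²) = 0.9375/0.8889 = 1.05.

1.05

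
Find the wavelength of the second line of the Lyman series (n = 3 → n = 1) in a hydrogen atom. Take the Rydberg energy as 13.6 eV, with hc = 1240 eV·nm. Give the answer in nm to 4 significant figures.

102.6 nm

The Lyman series terminates on n_f = 1; the second line has n_i = 1+2 = 3.
ΔE = 13.60 × (1/1² − 1/3²) = 12.09 eV.
λ = 1240 / 12.09 = 102.6 nm.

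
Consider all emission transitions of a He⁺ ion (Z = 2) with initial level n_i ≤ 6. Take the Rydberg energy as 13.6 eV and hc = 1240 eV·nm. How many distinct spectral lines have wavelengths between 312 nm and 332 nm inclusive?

1

Enumerate all n_i → n_f pairs with 1 ≤ n_f < n_i ≤ 6 and compute λ = 1240 / [13.6·4·(1/n_f² − 1/n_i²)].
Lines falling in [312, 332] nm: 5→3 (320.5 nm).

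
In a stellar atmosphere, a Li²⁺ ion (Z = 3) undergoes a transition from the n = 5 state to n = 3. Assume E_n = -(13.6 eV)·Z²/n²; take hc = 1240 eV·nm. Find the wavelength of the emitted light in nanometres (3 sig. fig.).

For Z = 3 the level energies scale as Z², so the effective Rydberg energy is 13.6 × 9 = 122.4 eV.
ΔE = 122.4 × (1/3² − 1/5²) = 122.4 × 0.07111 = 8.704 eV.
λ = hc/ΔE = 1240 / 8.704 = 142 nm.

142 nm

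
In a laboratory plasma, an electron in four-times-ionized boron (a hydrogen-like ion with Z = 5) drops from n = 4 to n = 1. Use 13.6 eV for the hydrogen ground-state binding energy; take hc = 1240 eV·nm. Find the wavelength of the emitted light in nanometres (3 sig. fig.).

3.89 nm

For Z = 5 the level energies scale as Z², so the effective Rydberg energy is 13.6 × 25 = 340.0 eV.
ΔE = 340.0 × (1/1² − 1/4²) = 340.0 × 0.9375 = 318.8 eV.
λ = hc/ΔE = 1240 / 318.8 = 3.89 nm.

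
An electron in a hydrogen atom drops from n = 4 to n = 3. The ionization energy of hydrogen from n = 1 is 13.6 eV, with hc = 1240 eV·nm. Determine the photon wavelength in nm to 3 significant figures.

1880 nm

ΔE = 13.60 × (1/3² − 1/4²) = 13.60 × 0.04861 = 0.6611 eV.
λ = hc/ΔE = 1240 / 0.6611 = 1880 nm.
This line belongs to the Paschen series.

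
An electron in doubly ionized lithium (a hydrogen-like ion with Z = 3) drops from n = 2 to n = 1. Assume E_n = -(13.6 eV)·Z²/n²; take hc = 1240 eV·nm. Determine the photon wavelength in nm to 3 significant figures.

For Z = 3 the level energies scale as Z², so the effective Rydberg energy is 13.6 × 9 = 122.4 eV.
ΔE = 122.4 × (1/1² − 1/2²) = 122.4 × 0.7500 = 91.80 eV.
λ = hc/ΔE = 1240 / 91.80 = 13.5 nm.

13.5 nm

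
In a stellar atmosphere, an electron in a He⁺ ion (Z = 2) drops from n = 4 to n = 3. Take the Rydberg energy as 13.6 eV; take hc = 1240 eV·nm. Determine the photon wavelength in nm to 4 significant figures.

For Z = 2 the level energies scale as Z², so the effective Rydberg energy is 13.6 × 4 = 54.40 eV.
ΔE = 54.40 × (1/3² − 1/4²) = 54.40 × 0.04861 = 2.644 eV.
λ = hc/ΔE = 1240 / 2.644 = 468.9 nm.

468.9 nm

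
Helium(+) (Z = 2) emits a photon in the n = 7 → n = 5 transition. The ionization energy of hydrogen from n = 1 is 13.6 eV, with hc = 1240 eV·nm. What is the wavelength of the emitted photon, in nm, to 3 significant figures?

For Z = 2 the level energies scale as Z², so the effective Rydberg energy is 13.6 × 4 = 54.40 eV.
ΔE = 54.40 × (1/5² − 1/7²) = 54.40 × 0.01959 = 1.066 eV.
λ = hc/ΔE = 1240 / 1.066 = 1160 nm.

1160 nm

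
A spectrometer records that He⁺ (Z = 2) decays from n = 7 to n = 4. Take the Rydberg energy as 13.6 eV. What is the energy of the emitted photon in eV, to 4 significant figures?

2.290 eV

The Bohr energies scale as Z², so for Z = 2: E_n = −54.40/n² eV.
E_7 = −54.40/49 = −1.110 eV and E_4 = −54.40/16 = −3.400 eV.
The photon energy is |E_7 − E_4| = 2.290 eV.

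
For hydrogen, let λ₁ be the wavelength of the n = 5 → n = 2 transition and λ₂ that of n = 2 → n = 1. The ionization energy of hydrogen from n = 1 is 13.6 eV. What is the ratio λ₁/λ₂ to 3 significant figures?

λ ∝ 1/ΔE ∝ 1/(1/n_f² − 1/n_i²), and the Z² and hc factors cancel in the ratio.
λ₁/λ₂ = (1/1² − 1/2²)/(1/2² − 1/5²) = 0.7500/0.2100 = 3.57.

3.57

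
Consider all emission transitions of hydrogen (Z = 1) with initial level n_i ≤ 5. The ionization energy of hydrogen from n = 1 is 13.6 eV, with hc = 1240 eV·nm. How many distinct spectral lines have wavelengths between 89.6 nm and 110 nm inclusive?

3

Enumerate all n_i → n_f pairs with 1 ≤ n_f < n_i ≤ 5 and compute λ = 1240 / [13.6·1·(1/n_f² − 1/n_i²)].
Lines falling in [89.6, 110] nm: 5→1 (94.98 nm), 4→1 (97.25 nm), 3→1 (102.6 nm).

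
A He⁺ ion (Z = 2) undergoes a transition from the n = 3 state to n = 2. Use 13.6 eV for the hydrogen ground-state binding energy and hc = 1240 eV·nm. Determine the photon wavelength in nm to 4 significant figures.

164.1 nm

For Z = 2 the level energies scale as Z², so the effective Rydberg energy is 13.6 × 4 = 54.40 eV.
ΔE = 54.40 × (1/2² − 1/3²) = 54.40 × 0.1389 = 7.556 eV.
λ = hc/ΔE = 1240 / 7.556 = 164.1 nm.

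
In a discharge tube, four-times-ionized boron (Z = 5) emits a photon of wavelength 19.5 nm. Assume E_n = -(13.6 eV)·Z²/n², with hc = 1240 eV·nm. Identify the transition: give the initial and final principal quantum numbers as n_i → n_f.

The photon energy is ΔE = hc/λ = 1240 / 19.5 = 63.59 eV.
With Z = 5, ΔE = 340.0 × (1/n_f² − 1/n_i²), so 1/n_f² − 1/n_i² = 0.1870.
Trying n_f = 2 gives 1/n_i² = 0.06297, i.e. n_i ≈ 4; this pair matches.

n_i = 4, n_f = 2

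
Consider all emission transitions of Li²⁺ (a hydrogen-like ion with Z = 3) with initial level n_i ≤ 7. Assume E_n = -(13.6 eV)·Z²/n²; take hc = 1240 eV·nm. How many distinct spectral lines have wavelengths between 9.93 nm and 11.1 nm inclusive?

Enumerate all n_i → n_f pairs with 1 ≤ n_f < n_i ≤ 7 and compute λ = 1240 / [13.6·9·(1/n_f² − 1/n_i²)].
Lines falling in [9.93, 11.1] nm: 7→1 (10.34 nm), 6→1 (10.42 nm), 5→1 (10.55 nm), 4→1 (10.81 nm).

4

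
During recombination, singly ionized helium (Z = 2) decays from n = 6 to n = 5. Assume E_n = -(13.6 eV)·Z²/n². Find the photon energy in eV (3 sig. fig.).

0.665 eV

The Bohr energies scale as Z², so for Z = 2: E_n = −54.40/n² eV.
E_6 = −54.40/36 = −1.511 eV and E_5 = −54.40/25 = −2.176 eV.
The photon energy is |E_6 − E_5| = 0.665 eV.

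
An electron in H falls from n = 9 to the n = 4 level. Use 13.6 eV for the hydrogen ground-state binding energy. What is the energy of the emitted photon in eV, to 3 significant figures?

E_9 = −13.60/81 = −0.1679 eV and E_4 = −13.60/16 = −0.8500 eV.
The photon energy is |E_9 − E_4| = 0.682 eV.

0.682 eV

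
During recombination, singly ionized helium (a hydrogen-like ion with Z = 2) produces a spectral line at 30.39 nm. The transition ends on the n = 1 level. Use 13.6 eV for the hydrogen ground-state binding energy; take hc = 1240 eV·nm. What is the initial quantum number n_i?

The photon energy is ΔE = hc/λ = 1240 / 30.39 = 40.80 eV.
With Z = 2, ΔE = 54.40 × (1/n_f² − 1/n_i²), so 1/n_f² − 1/n_i² = 0.7501.
With n_f = 1: 1/n_i² = 1/1 − 0.7501 = 0.2499, so n_i ≈ 2.00.

n_i = 2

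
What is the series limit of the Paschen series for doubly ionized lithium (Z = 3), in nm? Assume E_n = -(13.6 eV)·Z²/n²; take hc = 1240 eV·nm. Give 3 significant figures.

The Paschen series has lower level n_f = 3; the series limit corresponds to n_i → ∞.
ΔE_max = 13.6 × 9 / 3² = 13.60 eV.
λ_min = 1240 / 13.60 = 91.2 nm.

91.2 nm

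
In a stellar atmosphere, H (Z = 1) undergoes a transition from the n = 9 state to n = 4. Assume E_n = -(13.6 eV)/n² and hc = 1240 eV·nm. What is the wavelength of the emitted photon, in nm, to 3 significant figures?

1820 nm

ΔE = 13.60 × (1/4² − 1/9²) = 13.60 × 0.05015 = 0.6821 eV.
λ = hc/ΔE = 1240 / 0.6821 = 1820 nm.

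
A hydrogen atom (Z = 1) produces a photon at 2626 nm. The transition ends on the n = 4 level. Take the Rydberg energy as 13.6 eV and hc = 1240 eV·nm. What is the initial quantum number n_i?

n_i = 6

The photon energy is ΔE = hc/λ = 1240 / 2626 = 0.4722 eV.
With Z = 1, ΔE = 13.60 × (1/n_f² − 1/n_i²), so 1/n_f² − 1/n_i² = 0.03472.
With n_f = 4: 1/n_i² = 1/16 − 0.03472 = 0.02778, so n_i ≈ 6.00.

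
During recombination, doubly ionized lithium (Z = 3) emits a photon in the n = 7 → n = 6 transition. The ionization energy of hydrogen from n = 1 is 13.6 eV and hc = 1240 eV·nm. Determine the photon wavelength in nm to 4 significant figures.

For Z = 3 the level energies scale as Z², so the effective Rydberg energy is 13.6 × 9 = 122.4 eV.
ΔE = 122.4 × (1/6² − 1/7²) = 122.4 × 0.007370 = 0.9020 eV.
λ = hc/ΔE = 1240 / 0.9020 = 1375 nm.

1375 nm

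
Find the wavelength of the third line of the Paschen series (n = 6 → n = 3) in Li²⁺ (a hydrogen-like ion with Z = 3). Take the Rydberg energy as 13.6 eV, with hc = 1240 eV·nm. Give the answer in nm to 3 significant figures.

The Paschen series terminates on n_f = 3; the third line has n_i = 3+3 = 6.
ΔE = 122.4 × (1/3² − 1/6²) = 10.20 eV.
λ = 1240 / 10.20 = 122 nm.

122 nm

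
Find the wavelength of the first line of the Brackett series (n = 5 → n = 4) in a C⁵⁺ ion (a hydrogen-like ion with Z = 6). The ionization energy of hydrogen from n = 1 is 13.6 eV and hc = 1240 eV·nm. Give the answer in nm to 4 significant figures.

112.6 nm

The Brackett series terminates on n_f = 4; the first line has n_i = 4+1 = 5.
ΔE = 489.6 × (1/4² − 1/5²) = 11.02 eV.
λ = 1240 / 11.02 = 112.6 nm.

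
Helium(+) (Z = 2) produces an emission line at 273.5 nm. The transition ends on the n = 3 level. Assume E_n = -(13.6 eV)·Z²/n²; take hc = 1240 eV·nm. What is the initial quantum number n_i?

The photon energy is ΔE = hc/λ = 1240 / 273.5 = 4.534 eV.
With Z = 2, ΔE = 54.40 × (1/n_f² − 1/n_i²), so 1/n_f² − 1/n_i² = 0.08334.
With n_f = 3: 1/n_i² = 1/9 − 0.08334 = 0.02777, so n_i ≈ 6.00.

n_i = 6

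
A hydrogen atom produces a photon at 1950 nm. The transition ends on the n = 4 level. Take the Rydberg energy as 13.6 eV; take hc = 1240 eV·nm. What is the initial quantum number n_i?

n_i = 8

The photon energy is ΔE = hc/λ = 1240 / 1950 = 0.6359 eV.
With Z = 1, ΔE = 13.60 × (1/n_f² − 1/n_i²), so 1/n_f² − 1/n_i² = 0.04676.
With n_f = 4: 1/n_i² = 1/16 − 0.04676 = 0.01574, so n_i ≈ 7.97.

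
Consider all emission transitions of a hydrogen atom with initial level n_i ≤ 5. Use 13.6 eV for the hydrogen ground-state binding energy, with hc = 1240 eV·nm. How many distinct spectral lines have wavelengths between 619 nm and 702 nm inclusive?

1

Enumerate all n_i → n_f pairs with 1 ≤ n_f < n_i ≤ 5 and compute λ = 1240 / [13.6·1·(1/n_f² − 1/n_i²)].
Lines falling in [619, 702] nm: 3→2 (656.5 nm).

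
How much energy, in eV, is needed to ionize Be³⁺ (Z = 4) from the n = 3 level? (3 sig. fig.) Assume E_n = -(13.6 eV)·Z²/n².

24.2 eV

E_n = −13.6 Z²/n² = −217.6/n² eV for Z = 4.
E_3 = −217.6/9 = −24.2 eV, so ionization (to E = 0) requires 24.2 eV.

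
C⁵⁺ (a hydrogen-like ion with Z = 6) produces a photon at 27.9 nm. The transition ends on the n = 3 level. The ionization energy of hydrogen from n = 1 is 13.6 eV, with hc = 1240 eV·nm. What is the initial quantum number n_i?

The photon energy is ΔE = hc/λ = 1240 / 27.9 = 44.44 eV.
With Z = 6, ΔE = 489.6 × (1/n_f² − 1/n_i²), so 1/n_f² − 1/n_i² = 0.09078.
With n_f = 3: 1/n_i² = 1/9 − 0.09078 = 0.02033, so n_i ≈ 7.01.

n_i = 7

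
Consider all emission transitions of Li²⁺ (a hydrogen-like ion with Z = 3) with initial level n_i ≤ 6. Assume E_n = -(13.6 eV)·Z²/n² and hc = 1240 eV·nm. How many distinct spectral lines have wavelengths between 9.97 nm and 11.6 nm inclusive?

4

Enumerate all n_i → n_f pairs with 1 ≤ n_f < n_i ≤ 6 and compute λ = 1240 / [13.6·9·(1/n_f² − 1/n_i²)].
Lines falling in [9.97, 11.6] nm: 6→1 (10.42 nm), 5→1 (10.55 nm), 4→1 (10.81 nm), 3→1 (11.40 nm).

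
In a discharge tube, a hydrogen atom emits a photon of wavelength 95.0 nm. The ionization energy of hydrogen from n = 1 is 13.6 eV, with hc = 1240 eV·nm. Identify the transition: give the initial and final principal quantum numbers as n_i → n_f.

The photon energy is ΔE = hc/λ = 1240 / 95.0 = 13.05 eV.
With Z = 1, ΔE = 13.60 × (1/n_f² − 1/n_i²), so 1/n_f² − 1/n_i² = 0.9598.
Trying n_f = 1 gives 1/n_i² = 0.04025, i.e. n_i ≈ 5; this pair matches.

n_i = 5, n_f = 1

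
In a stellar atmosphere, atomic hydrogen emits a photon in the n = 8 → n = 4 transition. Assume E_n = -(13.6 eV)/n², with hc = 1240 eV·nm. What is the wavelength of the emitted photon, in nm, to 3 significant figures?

ΔE = 13.60 × (1/4² − 1/8²) = 13.60 × 0.04688 = 0.6375 eV.
λ = hc/ΔE = 1240 / 0.6375 = 1950 nm.

1950 nm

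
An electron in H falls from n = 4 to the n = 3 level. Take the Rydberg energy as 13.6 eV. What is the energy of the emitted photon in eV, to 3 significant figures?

E_4 = −13.60/16 = −0.8500 eV and E_3 = −13.60/9 = −1.511 eV.
The photon energy is |E_4 − E_3| = 0.661 eV.

0.661 eV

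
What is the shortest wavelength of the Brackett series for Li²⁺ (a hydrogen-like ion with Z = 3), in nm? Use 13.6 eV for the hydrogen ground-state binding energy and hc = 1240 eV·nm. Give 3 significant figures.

The Brackett series has lower level n_f = 4; the series limit corresponds to n_i → ∞.
ΔE_max = 13.6 × 9 / 4² = 7.650 eV.
λ_min = 1240 / 7.650 = 162 nm.

162 nm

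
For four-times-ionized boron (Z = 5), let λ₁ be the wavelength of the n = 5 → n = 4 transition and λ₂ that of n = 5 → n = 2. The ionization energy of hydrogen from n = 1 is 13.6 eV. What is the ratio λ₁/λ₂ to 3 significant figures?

9.33

λ ∝ 1/ΔE ∝ 1/(1/n_f² − 1/n_i²), and the Z² and hc factors cancel in the ratio.
λ₁/λ₂ = (1/2² − 1/5²)/(1/4² − 1/5²) = 0.2100/0.02250 = 9.33.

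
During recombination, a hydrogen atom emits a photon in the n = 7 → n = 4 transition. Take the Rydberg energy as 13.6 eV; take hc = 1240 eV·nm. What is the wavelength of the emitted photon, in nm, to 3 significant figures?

2170 nm

ΔE = 13.60 × (1/4² − 1/7²) = 13.60 × 0.04209 = 0.5724 eV.
λ = hc/ΔE = 1240 / 0.5724 = 2170 nm.
This line belongs to the Brackett series.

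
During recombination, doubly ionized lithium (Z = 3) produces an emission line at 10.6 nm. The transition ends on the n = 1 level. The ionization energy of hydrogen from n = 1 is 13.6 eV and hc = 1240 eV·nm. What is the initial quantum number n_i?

The photon energy is ΔE = hc/λ = 1240 / 10.6 = 117.0 eV.
With Z = 3, ΔE = 122.4 × (1/n_f² − 1/n_i²), so 1/n_f² − 1/n_i² = 0.9557.
With n_f = 1: 1/n_i² = 1/1 − 0.9557 = 0.04427, so n_i ≈ 4.75.

n_i = 5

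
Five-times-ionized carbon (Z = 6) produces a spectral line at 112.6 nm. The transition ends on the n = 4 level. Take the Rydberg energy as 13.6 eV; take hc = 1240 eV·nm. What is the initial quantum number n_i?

n_i = 5

The photon energy is ΔE = hc/λ = 1240 / 112.6 = 11.01 eV.
With Z = 6, ΔE = 489.6 × (1/n_f² − 1/n_i²), so 1/n_f² − 1/n_i² = 0.02249.
With n_f = 4: 1/n_i² = 1/16 − 0.02249 = 0.04001, so n_i ≈ 5.00.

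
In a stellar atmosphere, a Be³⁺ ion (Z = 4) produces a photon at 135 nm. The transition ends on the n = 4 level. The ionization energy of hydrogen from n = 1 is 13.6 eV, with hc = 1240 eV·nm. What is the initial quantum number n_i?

The photon energy is ΔE = hc/λ = 1240 / 135 = 9.185 eV.
With Z = 4, ΔE = 217.6 × (1/n_f² − 1/n_i²), so 1/n_f² − 1/n_i² = 0.04221.
With n_f = 4: 1/n_i² = 1/16 − 0.04221 = 0.02029, so n_i ≈ 7.02.

n_i = 7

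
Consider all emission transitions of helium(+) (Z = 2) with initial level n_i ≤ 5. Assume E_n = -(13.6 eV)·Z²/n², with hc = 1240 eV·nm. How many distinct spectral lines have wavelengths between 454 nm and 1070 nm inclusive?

2

Enumerate all n_i → n_f pairs with 1 ≤ n_f < n_i ≤ 5 and compute λ = 1240 / [13.6·4·(1/n_f² − 1/n_i²)].
Lines falling in [454, 1070] nm: 4→3 (468.9 nm), 5→4 (1013 nm).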